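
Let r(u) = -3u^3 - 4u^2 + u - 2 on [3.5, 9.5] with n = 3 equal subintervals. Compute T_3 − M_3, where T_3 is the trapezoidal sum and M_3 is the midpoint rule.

-375

T_3 = -7305.25.
M_3 = -6930.25.
T_3 − M_3 = -375.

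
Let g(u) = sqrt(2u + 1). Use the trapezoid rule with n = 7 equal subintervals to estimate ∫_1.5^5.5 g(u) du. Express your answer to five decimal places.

11.18400

Δu = (5.5 − 1.5)/7 = 4/7.
g(1.5) ≈ 2.00000, g(29/14) ≈ 2.26779, g(37/14) ≈ 2.50713, g(45/14) ≈ 2.72554, g(53/14) ≈ 2.92770, g(61/14) ≈ 3.11677, g(69/14) ≈ 3.29502, g(5.5) ≈ 3.46410.
T_7 = (Δu/2)·[g(u_0) + 2g(u_1) + ... + 2g(u_{6}) + g(u_7)].
Sum ≈ 11.18400.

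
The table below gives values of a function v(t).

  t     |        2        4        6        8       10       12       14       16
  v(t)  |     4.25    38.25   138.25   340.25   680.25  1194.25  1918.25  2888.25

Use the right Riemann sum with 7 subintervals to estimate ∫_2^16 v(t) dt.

Δt = 2.
Sum = 2·[38.25 + 138.25 + 340.25 + 680.25 + 1194.25 + 1918.25 + 2888.25] = 14395.5.

14395.5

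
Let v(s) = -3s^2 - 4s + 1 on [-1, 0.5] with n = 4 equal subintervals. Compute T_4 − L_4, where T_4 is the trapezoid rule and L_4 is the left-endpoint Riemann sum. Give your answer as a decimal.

-0.703125

T_4 = 1.76953125.
L_4 = 2.47265625.
T_4 − L_4 = -0.703125.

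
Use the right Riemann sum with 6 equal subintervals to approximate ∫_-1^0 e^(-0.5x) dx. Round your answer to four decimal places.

1.2441

Δx = (0 − (-1))/6 = 1/6.
Right endpoints: -5/6, -2/3, -0.5, -1/3, -1/6, 0.
f(-5/6) ≈ 1.5169, f(-2/3) ≈ 1.3956, f(-0.5) ≈ 1.2840, f(-1/3) ≈ 1.1814, f(-1/6) ≈ 1.0869, f(0) ≈ 1.0000.
Sum = Δx · [f(-5/6) + f(-2/3) + f(-0.5) + ...].
Sum ≈ 1.2441.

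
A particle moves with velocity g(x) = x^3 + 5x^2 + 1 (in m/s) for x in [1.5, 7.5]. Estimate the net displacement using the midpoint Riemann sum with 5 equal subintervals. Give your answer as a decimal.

1479.93

Δx = (7.5 − 1.5)/5 = 1.2.
Midpoints: 2.1, 3.3, 4.5, 5.7, 6.9.
g(2.1) = 32.311, g(3.3) = 91.387, g(4.5) = 193.375, g(5.7) = 348.643, g(6.9) = 567.559.
Sum = Δx · [g(2.1) + g(3.3) + g(4.5) + g(5.7) + g(6.9)].
Sum = 1479.93.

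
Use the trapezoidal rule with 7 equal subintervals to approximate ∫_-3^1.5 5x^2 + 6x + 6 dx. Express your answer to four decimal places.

Δx = (1.5 − (-3))/7 = 9/14.
f(-3) = 33, f(-33/14) = 3849/196, f(-12/7) = 510/49, f(-15/14) = 1041/196, f(-3/7) = 213/49, f(3/14) = 1473/196, f(6/7) = 726/49, f(1.5) = 26.25.
T_7 = (Δx/2)·[f(x_0) + 2f(x_1) + ... + 2f(x_{6}) + f(x_7)].
Sum ≈ 58.9247.

58.9247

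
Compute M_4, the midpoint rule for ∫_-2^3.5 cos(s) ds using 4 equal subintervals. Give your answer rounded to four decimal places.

Δs = (3.5 − (-2))/4 = 1.375.
Midpoints: -1.3125, 0.0625, 1.4375, 2.8125.
f(-1.3125) ≈ 0.2554, f(0.0625) ≈ 0.9980, f(1.4375) ≈ 0.1329, f(2.8125) ≈ -0.9463.
Sum = Δs · [f(-1.3125) + f(0.0625) + f(1.4375) + f(2.8125)].
Sum ≈ 0.6051.

0.6051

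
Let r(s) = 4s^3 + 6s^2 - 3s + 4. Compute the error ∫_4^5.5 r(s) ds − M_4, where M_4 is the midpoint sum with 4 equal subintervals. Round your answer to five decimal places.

1.10742

Exact integral: ∫_4^5.5 r(s) ds = 848.4375.
M_4 ≈ 847.3300781.
Error ≈ 848.4375 − 847.3300781 ≈ 1.10742.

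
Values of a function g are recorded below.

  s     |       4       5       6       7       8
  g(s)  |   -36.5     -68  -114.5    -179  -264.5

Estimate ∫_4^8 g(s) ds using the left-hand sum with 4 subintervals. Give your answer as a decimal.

-398

Δs = 1.
Sum = 1·[(-36.5) + (-68) + (-114.5) + (-179)] = -398.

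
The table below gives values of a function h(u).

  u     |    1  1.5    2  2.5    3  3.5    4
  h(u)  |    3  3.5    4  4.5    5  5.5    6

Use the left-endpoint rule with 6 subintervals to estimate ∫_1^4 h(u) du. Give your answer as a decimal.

12.75

Δu = 0.5.
Sum = 0.5·[3 + 3.5 + 4 + 4.5 + 5 + 5.5] = 12.75.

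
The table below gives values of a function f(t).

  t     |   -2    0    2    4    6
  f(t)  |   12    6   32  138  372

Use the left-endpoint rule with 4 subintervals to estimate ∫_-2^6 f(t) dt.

376

Δt = 2.
Sum = 2·[12 + 6 + 32 + 138] = 376.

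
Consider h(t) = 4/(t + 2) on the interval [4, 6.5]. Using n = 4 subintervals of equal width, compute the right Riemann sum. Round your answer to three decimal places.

Δt = (6.5 − 4)/4 = 0.625.
Right endpoints: 4.625, 5.25, 5.875, 6.5.
h(4.625) = 32/53, h(5.25) = 16/29, h(5.875) = 32/63, h(6.5) = 8/17.
Sum = Δt · [h(4.625) + h(5.25) + h(5.875) + h(6.5)].
Sum ≈ 1.334.

1.334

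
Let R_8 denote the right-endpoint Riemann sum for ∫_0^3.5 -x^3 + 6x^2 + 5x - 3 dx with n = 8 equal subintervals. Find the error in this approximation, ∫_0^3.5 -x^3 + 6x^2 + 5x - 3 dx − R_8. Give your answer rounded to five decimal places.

Exact integral: ∫_0^3.5 f(x) dx = 68.359375.
R_8 ≈ 78.9704590.
Error ≈ 68.359375 − 78.9704590 ≈ -10.61108.

-10.61108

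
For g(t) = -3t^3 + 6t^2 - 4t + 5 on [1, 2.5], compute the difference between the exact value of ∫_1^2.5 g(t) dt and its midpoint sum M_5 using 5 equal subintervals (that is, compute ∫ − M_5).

-0.1096875

Exact integral: ∫_1^2.5 g(t) dt = -2.296875.
M_5 = -2.1871875.
Error = -2.296875 − (-2.1871875) = -0.1096875.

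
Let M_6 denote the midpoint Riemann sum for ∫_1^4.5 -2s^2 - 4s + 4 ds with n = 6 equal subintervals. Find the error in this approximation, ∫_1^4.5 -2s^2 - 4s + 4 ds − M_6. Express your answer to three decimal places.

Exact integral: ∫_1^4.5 f(s) ds ≈ -84.58333.
M_6 ≈ -84.38484.
Error ≈ -84.58333 − (-84.38484) ≈ -0.198.

-0.198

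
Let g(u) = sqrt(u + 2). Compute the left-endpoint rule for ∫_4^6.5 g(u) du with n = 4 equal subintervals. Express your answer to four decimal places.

6.5764

Δu = (6.5 − 4)/4 = 0.625.
Left endpoints: 4, 4.625, 5.25, 5.875.
g(4) ≈ 2.4495, g(4.625) ≈ 2.5739, g(5.25) ≈ 2.6926, g(5.875) ≈ 2.8062.
Sum = Δu · [g(4) + g(4.625) + g(5.25) + g(5.875)].
Sum ≈ 6.5764.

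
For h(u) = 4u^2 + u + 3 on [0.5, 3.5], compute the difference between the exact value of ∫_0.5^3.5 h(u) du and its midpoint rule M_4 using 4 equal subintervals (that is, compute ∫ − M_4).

Exact integral: ∫_0.5^3.5 h(u) du = 72.
M_4 = 71.4375.
Error = 72 − 71.4375 = 0.5625.

0.5625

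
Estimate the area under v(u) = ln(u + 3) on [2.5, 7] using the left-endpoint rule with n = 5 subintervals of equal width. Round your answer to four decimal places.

8.8752

Δu = (7 − 2.5)/5 = 0.9.
Left endpoints: 2.5, 3.4, 4.3, 5.2, 6.1.
v(2.5) ≈ 1.7047, v(3.4) ≈ 1.8563, v(4.3) ≈ 1.9879, v(5.2) ≈ 2.1041, v(6.1) ≈ 2.2083.
Sum = Δu · [v(2.5) + v(3.4) + v(4.3) + v(5.2) + v(6.1)].
Sum ≈ 8.8752.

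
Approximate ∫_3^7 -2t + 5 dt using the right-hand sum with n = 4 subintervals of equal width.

Δt = (7 − 3)/4 = 1.
Right endpoints: 4, 5, 6, 7.
f(4) = -3, f(5) = -5, f(6) = -7, f(7) = -9.
Sum = Δt · [f(4) + f(5) + f(6) + f(7)].
Sum = -24.

-24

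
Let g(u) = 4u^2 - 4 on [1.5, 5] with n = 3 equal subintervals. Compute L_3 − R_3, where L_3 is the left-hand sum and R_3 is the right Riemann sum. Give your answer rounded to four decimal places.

-106.1667

L_3 ≈ 98.259259.
R_3 ≈ 204.425926.
L_3 − R_3 ≈ -106.1667.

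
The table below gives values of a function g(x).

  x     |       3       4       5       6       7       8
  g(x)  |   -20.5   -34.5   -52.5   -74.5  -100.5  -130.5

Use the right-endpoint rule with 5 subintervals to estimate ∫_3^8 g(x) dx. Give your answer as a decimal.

Δx = 1.
Sum = 1·[(-34.5) + (-52.5) + (-74.5) + (-100.5) + (-130.5)] = -392.5.

-392.5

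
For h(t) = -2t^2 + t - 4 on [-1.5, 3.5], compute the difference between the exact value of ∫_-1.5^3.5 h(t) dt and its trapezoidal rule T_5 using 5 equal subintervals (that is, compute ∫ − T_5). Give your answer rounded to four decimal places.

1.6667

Exact integral: ∫_-1.5^3.5 h(t) dt ≈ -45.833333.
T_5 = -47.5.
Error ≈ -45.833333 − (-47.5) ≈ 1.6667.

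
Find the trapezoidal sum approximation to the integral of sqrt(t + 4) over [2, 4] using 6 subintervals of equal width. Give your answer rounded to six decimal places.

Δt = (4 − 2)/6 = 1/3.
f(2) ≈ 2.449490, f(7/3) ≈ 2.516611, f(8/3) ≈ 2.581989, f(3) ≈ 2.645751, f(10/3) ≈ 2.708013, f(11/3) ≈ 2.768875, f(4) ≈ 2.828427.
T_6 = (Δt/2)·[f(t_0) + 2f(t_1) + ... + 2f(t_{5}) + f(t_6)].
Sum ≈ 5.286733.

5.286733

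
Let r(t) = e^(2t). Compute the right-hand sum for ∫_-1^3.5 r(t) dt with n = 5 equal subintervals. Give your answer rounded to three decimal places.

Δt = (3.5 − (-1))/5 = 0.9.
Right endpoints: -0.1, 0.8, 1.7, 2.6, 3.5.
r(-0.1) ≈ 0.819, r(0.8) ≈ 4.953, r(1.7) ≈ 29.964, r(2.6) ≈ 181.272, r(3.5) ≈ 1096.633.
Sum = Δt · [r(-0.1) + r(0.8) + r(1.7) + r(2.6) + r(3.5)].
Sum ≈ 1182.277.

1182.277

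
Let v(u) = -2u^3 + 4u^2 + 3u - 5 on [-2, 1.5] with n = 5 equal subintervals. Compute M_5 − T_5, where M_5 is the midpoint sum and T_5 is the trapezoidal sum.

M_5 = -0.275625.
T_5 = 2.0825.
M_5 − T_5 = -2.358125.

-2.358125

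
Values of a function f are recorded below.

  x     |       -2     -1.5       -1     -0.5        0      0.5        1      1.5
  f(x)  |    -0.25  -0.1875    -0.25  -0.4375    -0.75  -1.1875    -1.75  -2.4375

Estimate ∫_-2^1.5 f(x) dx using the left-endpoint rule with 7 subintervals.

-2.40625

Δx = 0.5.
Sum = 0.5·[(-0.25) + (-0.1875) + (-0.25) + (-0.4375) + (-0.75) + (-1.1875) + (-1.75)] = -2.40625.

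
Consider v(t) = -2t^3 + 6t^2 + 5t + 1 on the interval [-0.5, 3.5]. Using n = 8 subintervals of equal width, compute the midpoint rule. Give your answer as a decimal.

Δt = (3.5 − (-0.5))/8 = 0.5.
Midpoints: -0.25, 0.25, 0.75, 1.25, 1.75, 2.25, 2.75, 3.25.
v(-0.25) = 0.15625, v(0.25) = 2.59375, v(0.75) = 7.28125, v(1.25) = 12.71875, v(1.75) = 17.40625, v(2.25) = 19.84375, v(2.75) = 18.53125, v(3.25) = 11.96875.
Sum = Δt · [v(-0.25) + v(0.25) + v(0.75) + ...].
Sum = 45.25.

45.25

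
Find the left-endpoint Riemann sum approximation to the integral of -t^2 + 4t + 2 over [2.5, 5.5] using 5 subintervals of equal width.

7.17

Δt = (5.5 − 2.5)/5 = 0.6.
Left endpoints: 2.5, 3.1, 3.7, 4.3, 4.9.
f(2.5) = 5.75, f(3.1) = 4.79, f(3.7) = 3.11, f(4.3) = 0.71, f(4.9) = -2.41.
Sum = Δt · [f(2.5) + f(3.1) + f(3.7) + f(4.3) + f(4.9)].
Sum = 7.17.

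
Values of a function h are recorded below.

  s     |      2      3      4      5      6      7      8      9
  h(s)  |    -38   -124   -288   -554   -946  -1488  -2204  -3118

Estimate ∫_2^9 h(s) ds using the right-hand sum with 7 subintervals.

Δs = 1.
Sum = 1·[(-124) + (-288) + (-554) + (-946) + (-1488) + (-2204) + (-3118)] = -8722.

-8722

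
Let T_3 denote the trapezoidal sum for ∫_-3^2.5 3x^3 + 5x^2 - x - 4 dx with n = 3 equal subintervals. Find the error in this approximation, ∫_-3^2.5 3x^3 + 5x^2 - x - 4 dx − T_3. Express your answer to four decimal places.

Exact integral: ∫_-3^2.5 f(x) dx ≈ 18.963542.
T_3 ≈ 27.436343.
Error ≈ 18.963542 − 27.436343 ≈ -8.4728.

-8.4728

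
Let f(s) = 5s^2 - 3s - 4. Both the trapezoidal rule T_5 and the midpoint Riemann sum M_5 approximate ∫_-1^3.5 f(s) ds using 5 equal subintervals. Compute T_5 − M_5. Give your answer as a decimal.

4.55625

T_5 = 41.2875.
M_5 = 36.73125.
T_5 − M_5 = 4.55625.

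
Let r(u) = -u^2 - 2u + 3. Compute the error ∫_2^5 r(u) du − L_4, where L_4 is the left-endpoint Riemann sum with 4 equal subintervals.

Exact integral: ∫_2^5 r(u) du = -51.
L_4 = -41.15625.
Error = -51 − (-41.15625) = -9.84375.

-9.84375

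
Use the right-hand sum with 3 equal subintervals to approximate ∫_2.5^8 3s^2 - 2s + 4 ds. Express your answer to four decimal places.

618.5972

Δs = (8 − 2.5)/3 = 11/6.
Right endpoints: 13/3, 37/6, 8.
f(13/3) = 155/3, f(37/6) = 105.75, f(8) = 180.
Sum = Δs · [f(13/3) + f(37/6) + f(8)].
Sum ≈ 618.5972.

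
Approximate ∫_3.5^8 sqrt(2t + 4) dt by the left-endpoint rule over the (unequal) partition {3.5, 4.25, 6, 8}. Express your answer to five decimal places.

Subinterval widths: 0.75, 1.75, 2.
Left endpoints: 3.5, 4.25, 6.
f(3.5) ≈ 3.31662, f(4.25) ≈ 3.53553, f(6) ≈ 4.00000.
Sum = Σ Δt_i · f(t_i).
Sum ≈ 16.67465.

16.67465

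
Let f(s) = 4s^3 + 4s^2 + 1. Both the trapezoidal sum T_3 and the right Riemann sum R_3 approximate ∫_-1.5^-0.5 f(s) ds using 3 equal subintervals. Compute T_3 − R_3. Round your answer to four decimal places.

-0.8333

T_3 ≈ 0.185185.
R_3 ≈ 1.018519.
T_3 − R_3 ≈ -0.8333.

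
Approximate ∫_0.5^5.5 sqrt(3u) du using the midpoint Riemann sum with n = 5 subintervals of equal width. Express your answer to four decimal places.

Δu = (5.5 − 0.5)/5 = 1.
Midpoints: 1, 2, 3, 4, 5.
f(1) ≈ 1.7321, f(2) ≈ 2.4495, f(3) ≈ 3.0000, f(4) ≈ 3.4641, f(5) ≈ 3.8730.
Sum = Δu · [f(1) + f(2) + f(3) + f(4) + f(5)].
Sum ≈ 14.5186.

14.5186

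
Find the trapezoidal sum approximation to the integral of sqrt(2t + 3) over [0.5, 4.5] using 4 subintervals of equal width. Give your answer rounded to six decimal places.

11.172245

Δt = (4.5 − 0.5)/4 = 1.
f(0.5) ≈ 2.000000, f(1.5) ≈ 2.449490, f(2.5) ≈ 2.828427, f(3.5) ≈ 3.162278, f(4.5) ≈ 3.464102.
T_4 = (Δt/2)·[f(t_0) + 2f(t_1) + 2f(t_2) + 2f(t_3) + f(t_4)].
Sum ≈ 11.172245.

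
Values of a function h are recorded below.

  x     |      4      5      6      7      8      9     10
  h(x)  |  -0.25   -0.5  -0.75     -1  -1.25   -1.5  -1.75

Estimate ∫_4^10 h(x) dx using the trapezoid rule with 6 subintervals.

Δx = 1.
T_6 = (1/2)·[(-0.25) + 2·(-0.5) + 2·(-0.75) + 2·(-1) + 2·(-1.25) + 2·(-1.5) + (-1.75)] = -6.

-6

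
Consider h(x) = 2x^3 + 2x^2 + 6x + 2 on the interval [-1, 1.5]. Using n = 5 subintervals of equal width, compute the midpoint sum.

13.515625

Δx = (1.5 − (-1))/5 = 0.5.
Midpoints: -0.75, -0.25, 0.25, 0.75, 1.25.
h(-0.75) = -2.21875, h(-0.25) = 0.59375, h(0.25) = 3.65625, h(0.75) = 8.46875, h(1.25) = 16.53125.
Sum = Δx · [h(-0.75) + h(-0.25) + h(0.25) + h(0.75) + h(1.25)].
Sum = 13.515625.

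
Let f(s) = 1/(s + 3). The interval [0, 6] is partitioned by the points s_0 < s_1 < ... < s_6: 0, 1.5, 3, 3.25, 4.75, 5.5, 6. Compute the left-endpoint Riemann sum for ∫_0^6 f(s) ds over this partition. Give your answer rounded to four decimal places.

1.2706

Subinterval widths: 1.5, 1.5, 0.25, 1.5, 0.75, 0.5.
Left endpoints: 0, 1.5, 3, 3.25, 4.75, 5.5.
f(0) = 1/3, f(1.5) = 2/9, f(3) = 1/6, f(3.25) = 0.16, f(4.75) = 4/31, f(5.5) = 2/17.
Sum = Σ Δs_i · f(s_i).
Sum ≈ 1.2706.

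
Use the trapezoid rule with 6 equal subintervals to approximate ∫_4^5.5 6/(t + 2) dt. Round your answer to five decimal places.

Δt = (5.5 − 4)/6 = 0.25.
f(4) = 1, f(4.25) = 0.96, f(4.5) = 12/13, f(4.75) = 8/9, f(5) = 6/7, f(5.25) = 24/29, f(5.5) = 0.8.
T_6 = (Δt/2)·[f(t_0) + 2f(t_1) + ... + 2f(t_{5}) + f(t_6)].
Sum ≈ 1.33917.

1.33917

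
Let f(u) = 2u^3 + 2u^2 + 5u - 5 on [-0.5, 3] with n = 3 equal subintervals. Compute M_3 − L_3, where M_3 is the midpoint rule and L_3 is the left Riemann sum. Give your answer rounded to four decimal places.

M_3 ≈ 59.155671.
L_3 ≈ 18.407407.
M_3 − L_3 ≈ 40.7483.

40.7483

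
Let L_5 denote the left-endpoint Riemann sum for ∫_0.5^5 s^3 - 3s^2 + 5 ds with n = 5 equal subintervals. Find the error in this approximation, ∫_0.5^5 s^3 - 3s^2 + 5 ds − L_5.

19.591875

Exact integral: ∫_0.5^5 f(s) ds = 53.859375.
L_5 = 34.2675.
Error = 53.859375 − 34.2675 = 19.591875.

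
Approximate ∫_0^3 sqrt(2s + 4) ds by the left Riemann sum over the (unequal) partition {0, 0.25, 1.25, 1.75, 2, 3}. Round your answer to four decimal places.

Subinterval widths: 0.25, 1, 0.5, 0.25, 1.
Left endpoints: 0, 0.25, 1.25, 1.75, 2.
f(0) ≈ 2.0000, f(0.25) ≈ 2.1213, f(1.25) ≈ 2.5495, f(1.75) ≈ 2.7386, f(2) ≈ 2.8284.
Sum = Σ Δs_i · f(s_i).
Sum ≈ 7.4092.

7.4092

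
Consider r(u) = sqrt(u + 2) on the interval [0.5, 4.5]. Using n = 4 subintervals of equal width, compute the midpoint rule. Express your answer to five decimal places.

Δu = (4.5 − 0.5)/4 = 1.
Midpoints: 1, 2, 3, 4.
r(1) ≈ 1.73205, r(2) ≈ 2.00000, r(3) ≈ 2.23607, r(4) ≈ 2.44949.
Sum = Δu · [r(1) + r(2) + r(3) + r(4)].
Sum ≈ 8.41761.

8.41761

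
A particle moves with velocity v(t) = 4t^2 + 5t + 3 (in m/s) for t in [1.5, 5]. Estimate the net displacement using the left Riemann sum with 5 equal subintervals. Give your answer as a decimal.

Δt = (5 − 1.5)/5 = 0.7.
Left endpoints: 1.5, 2.2, 2.9, 3.6, 4.3.
v(1.5) = 19.5, v(2.2) = 33.36, v(2.9) = 51.14, v(3.6) = 72.84, v(4.3) = 98.46.
Sum = Δt · [v(1.5) + v(2.2) + v(2.9) + v(3.6) + v(4.3)].
Sum = 192.71.

192.71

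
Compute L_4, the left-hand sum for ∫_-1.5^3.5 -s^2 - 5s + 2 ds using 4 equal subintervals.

-9.84375

Δs = (3.5 − (-1.5))/4 = 1.25.
Left endpoints: -1.5, -0.25, 1, 2.25.
f(-1.5) = 7.25, f(-0.25) = 3.1875, f(1) = -4, f(2.25) = -14.3125.
Sum = Δs · [f(-1.5) + f(-0.25) + f(1) + f(2.25)].
Sum = -9.84375.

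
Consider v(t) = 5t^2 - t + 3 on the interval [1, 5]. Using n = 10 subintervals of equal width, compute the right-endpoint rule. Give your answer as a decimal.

Δt = (5 − 1)/10 = 0.4.
Right endpoints: 1.4, 1.8, 2.2, 2.6, 3, 3.4, 3.8, 4.2, 4.6, 5.
v(1.4) = 11.4, v(1.8) = 17.4, v(2.2) = 25, v(2.6) = 34.2, v(3) = 45, v(3.4) = 57.4, v(3.8) = 71.4, v(4.2) = 87, v(4.6) = 104.2, v(5) = 123.
Sum = Δt · [v(1.4) + v(1.8) + v(2.2) + ...].
Sum = 230.4.

230.4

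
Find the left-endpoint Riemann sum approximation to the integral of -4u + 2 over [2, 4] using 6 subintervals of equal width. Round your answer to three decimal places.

-18.667

Δu = (4 − 2)/6 = 1/3.
Left endpoints: 2, 7/3, 8/3, 3, 10/3, 11/3.
f(2) = -6, f(7/3) = -22/3, f(8/3) = -26/3, f(3) = -10, f(10/3) = -34/3, f(11/3) = -38/3.
Sum = Δu · [f(2) + f(7/3) + f(8/3) + ...].
Sum ≈ -18.667.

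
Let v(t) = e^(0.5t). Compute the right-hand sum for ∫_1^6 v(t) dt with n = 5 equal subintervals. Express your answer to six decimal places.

46.857058

Δt = (6 − 1)/5 = 1.
Right endpoints: 2, 3, 4, 5, 6.
v(2) ≈ 2.718282, v(3) ≈ 4.481689, v(4) ≈ 7.389056, v(5) ≈ 12.182494, v(6) ≈ 20.085537.
Sum = Δt · [v(2) + v(3) + v(4) + v(5) + v(6)].
Sum ≈ 46.857058.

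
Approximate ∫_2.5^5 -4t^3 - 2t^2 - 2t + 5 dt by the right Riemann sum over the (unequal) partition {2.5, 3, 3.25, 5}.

-1074.734375

Subinterval widths: 0.5, 0.25, 1.75.
Right endpoints: 3, 3.25, 5.
f(3) = -127, f(3.25) = -159.9375, f(5) = -555.
Sum = Σ Δt_i · f(t_i).
Sum = -1074.734375.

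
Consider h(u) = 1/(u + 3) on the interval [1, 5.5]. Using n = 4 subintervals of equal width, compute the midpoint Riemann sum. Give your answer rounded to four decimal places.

0.7512

Δu = (5.5 − 1)/4 = 1.125.
Midpoints: 1.5625, 2.6875, 3.8125, 4.9375.
h(1.5625) = 16/73, h(2.6875) = 16/91, h(3.8125) = 16/109, h(4.9375) = 16/127.
Sum = Δu · [h(1.5625) + h(2.6875) + h(3.8125) + h(4.9375)].
Sum ≈ 0.7512.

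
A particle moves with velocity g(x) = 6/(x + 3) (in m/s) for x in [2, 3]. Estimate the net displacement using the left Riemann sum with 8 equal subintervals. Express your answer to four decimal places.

1.1065

Δx = (3 − 2)/8 = 0.125.
Left endpoints: 2, 2.125, 2.25, 2.375, 2.5, 2.625, 2.75, 2.875.
g(2) = 1.2, g(2.125) = 48/41, g(2.25) = 8/7, g(2.375) = 48/43, g(2.5) = 12/11, g(2.625) = 16/15, g(2.75) = 24/23, g(2.875) = 48/47.
Sum = Δx · [g(2) + g(2.125) + g(2.25) + ...].
Sum ≈ 1.1065.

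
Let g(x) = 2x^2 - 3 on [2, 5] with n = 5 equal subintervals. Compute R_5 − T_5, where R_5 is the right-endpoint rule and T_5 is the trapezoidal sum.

R_5 = 81.96.
T_5 = 69.36.
R_5 − T_5 = 12.6.

12.6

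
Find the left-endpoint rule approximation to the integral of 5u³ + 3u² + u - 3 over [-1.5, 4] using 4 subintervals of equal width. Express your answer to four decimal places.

145.3740

Δu = (4 − (-1.5))/4 = 1.375.
Left endpoints: -1.5, -0.125, 1.25, 2.625.
f(-1.5) = -14.625, f(-0.125) = -1581/512, f(1.25) = 12.703125, f(2.625) = 56697/512.
Sum = Δu · [f(-1.5) + f(-0.125) + f(1.25) + f(2.625)].
Sum ≈ 145.3740.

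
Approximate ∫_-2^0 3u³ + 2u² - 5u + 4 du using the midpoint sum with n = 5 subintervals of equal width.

Δu = (0 − (-2))/5 = 0.4.
Midpoints: -1.8, -1.4, -1, -0.6, -0.2.
f(-1.8) = 1.984, f(-1.4) = 6.688, f(-1) = 8, f(-0.6) = 7.072, f(-0.2) = 5.056.
Sum = Δu · [f(-1.8) + f(-1.4) + f(-1) + f(-0.6) + f(-0.2)].
Sum = 11.52.

11.52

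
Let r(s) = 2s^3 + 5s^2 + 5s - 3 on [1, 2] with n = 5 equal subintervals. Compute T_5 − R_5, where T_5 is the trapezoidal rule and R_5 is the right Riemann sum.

-3.4

T_5 = 23.76.
R_5 = 27.16.
T_5 − R_5 = -3.4.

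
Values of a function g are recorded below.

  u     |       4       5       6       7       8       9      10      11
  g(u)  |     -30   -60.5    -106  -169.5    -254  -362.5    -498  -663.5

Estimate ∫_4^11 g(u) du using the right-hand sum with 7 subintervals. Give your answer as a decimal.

Δu = 1.
Sum = 1·[(-60.5) + (-106) + (-169.5) + (-254) + (-362.5) + (-498) + (-663.5)] = -2114.

-2114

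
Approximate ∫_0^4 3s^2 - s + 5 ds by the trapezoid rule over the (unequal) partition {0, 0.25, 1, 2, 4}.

80.71875

Subinterval widths: 0.25, 0.75, 1, 2.
f(0) = 5, f(0.25) = 4.9375, f(1) = 7, f(2) = 15, f(4) = 49.
On each subinterval the trapezoid contributes (Δs_i/2)·[f(s_{i-1}) + f(s_i)].
Sum = 80.71875.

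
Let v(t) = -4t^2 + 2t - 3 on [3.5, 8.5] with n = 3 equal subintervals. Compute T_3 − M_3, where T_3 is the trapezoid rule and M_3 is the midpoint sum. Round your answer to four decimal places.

T_3 ≈ -725.925926.
M_3 ≈ -712.037037.
T_3 − M_3 ≈ -13.8889.

-13.8889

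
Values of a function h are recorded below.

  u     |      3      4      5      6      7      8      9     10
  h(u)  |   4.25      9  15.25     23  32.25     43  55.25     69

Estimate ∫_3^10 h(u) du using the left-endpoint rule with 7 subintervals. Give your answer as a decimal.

Δu = 1.
Sum = 1·[4.25 + 9 + 15.25 + 23 + 32.25 + 43 + 55.25] = 182.

182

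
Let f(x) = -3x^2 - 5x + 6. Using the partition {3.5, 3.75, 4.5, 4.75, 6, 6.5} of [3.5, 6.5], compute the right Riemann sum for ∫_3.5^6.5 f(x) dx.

Subinterval widths: 0.25, 0.75, 0.25, 1.25, 0.5.
Right endpoints: 3.75, 4.5, 4.75, 6, 6.5.
f(3.75) = -54.9375, f(4.5) = -77.25, f(4.75) = -85.4375, f(6) = -132, f(6.5) = -153.25.
Sum = Σ Δx_i · f(x_i).
Sum = -334.65625.

-334.65625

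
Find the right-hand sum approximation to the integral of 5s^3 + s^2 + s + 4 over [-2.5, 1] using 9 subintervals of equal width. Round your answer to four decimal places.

-15.7428

Δs = (1 − (-2.5))/9 = 7/18.
Right endpoints: -19/9, -31/18, -4/3, -17/18, -5/9, -1/6, 2/9, 11/18, 1.
f(-19/9) = -29669/729, f(-31/18) = -118373/5832, f(-4/3) = -200/27, f(-17/18) = -1543/5832, f(-5/9) = 2111/729, f(-1/6) = 829/216, f(2/9) = 3154/729, f(11/18) = 35725/5832, f(1) = 11.
Sum = Δs · [f(-19/9) + f(-31/18) + f(-4/3) + ...].
Sum ≈ -15.7428.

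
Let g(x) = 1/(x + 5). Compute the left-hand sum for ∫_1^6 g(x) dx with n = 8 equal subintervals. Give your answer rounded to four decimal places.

Δx = (6 − 1)/8 = 0.625.
Left endpoints: 1, 1.625, 2.25, 2.875, 3.5, 4.125, 4.75, 5.375.
g(1) = 1/6, g(1.625) = 8/53, g(2.25) = 4/29, g(2.875) = 8/63, g(3.5) = 2/17, g(4.125) = 8/73, g(4.75) = 4/39, g(5.375) = 8/83.
Sum = Δx · [g(1) + g(1.625) + g(2.25) + ...].
Sum ≈ 0.6304.

0.6304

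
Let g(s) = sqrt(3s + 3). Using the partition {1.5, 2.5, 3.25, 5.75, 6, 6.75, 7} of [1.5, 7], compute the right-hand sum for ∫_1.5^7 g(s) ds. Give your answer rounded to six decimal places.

Subinterval widths: 1, 0.75, 2.5, 0.25, 0.75, 0.25.
Right endpoints: 2.5, 3.25, 5.75, 6, 6.75, 7.
g(2.5) ≈ 3.240370, g(3.25) ≈ 3.570714, g(5.75) ≈ 4.500000, g(6) ≈ 4.582576, g(6.75) ≈ 4.821825, g(7) ≈ 4.898979.
Sum = Σ Δs_i · g(s_i).
Sum ≈ 23.155164.

23.155164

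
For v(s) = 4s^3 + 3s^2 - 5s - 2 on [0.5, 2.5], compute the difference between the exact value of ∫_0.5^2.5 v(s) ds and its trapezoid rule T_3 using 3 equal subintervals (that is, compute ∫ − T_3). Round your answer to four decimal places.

-3.1111

Exact integral: ∫_0.5^2.5 v(s) ds = 35.5.
T_3 ≈ 38.611111.
Error ≈ 35.5 − 38.611111 ≈ -3.1111.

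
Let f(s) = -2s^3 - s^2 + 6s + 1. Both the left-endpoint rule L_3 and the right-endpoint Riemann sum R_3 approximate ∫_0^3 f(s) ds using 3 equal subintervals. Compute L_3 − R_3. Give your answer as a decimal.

45

L_3 = -2.
R_3 = -47.
L_3 − R_3 = 45.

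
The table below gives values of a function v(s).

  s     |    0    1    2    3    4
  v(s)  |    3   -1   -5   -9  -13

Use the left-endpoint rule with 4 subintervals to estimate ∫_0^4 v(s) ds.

Δs = 1.
Sum = 1·[3 + (-1) + (-5) + (-9)] = -12.

-12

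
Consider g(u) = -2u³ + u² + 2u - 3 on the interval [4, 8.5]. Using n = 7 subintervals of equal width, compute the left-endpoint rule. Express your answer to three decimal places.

-1934.541

Δu = (8.5 − 4)/7 = 9/14.
Left endpoints: 4, 65/14, 37/7, 83/14, 46/7, 101/14, 55/7.
g(4) = -107, g(65/14) = -118213/686, g(37/7) = -89126/343, g(83/14) = -127853/343, g(46/7) = -176381/343, g(101/14) = -471607/686, g(55/7) = -307214/343.
Sum = Δu · [g(4) + g(65/14) + g(37/7) + ...].
Sum ≈ -1934.541.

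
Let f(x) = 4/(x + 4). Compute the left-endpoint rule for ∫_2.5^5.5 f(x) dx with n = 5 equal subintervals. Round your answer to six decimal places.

Δx = (5.5 − 2.5)/5 = 0.6.
Left endpoints: 2.5, 3.1, 3.7, 4.3, 4.9.
f(2.5) = 8/13, f(3.1) = 40/71, f(3.7) = 40/77, f(4.3) = 40/83, f(4.9) = 40/89.
Sum = Δx · [f(2.5) + f(3.1) + f(3.7) + f(4.3) + f(4.9)].
Sum ≈ 1.577767.

1.577767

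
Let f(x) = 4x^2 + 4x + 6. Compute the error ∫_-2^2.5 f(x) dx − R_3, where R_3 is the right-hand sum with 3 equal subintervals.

Exact integral: ∫_-2^2.5 f(x) dx = 63.
R_3 = 90.
Error = 63 − 90 = -27.

-27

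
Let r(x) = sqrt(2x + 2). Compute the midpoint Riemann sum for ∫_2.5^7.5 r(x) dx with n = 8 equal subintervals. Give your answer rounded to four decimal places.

Δx = (7.5 − 2.5)/8 = 0.625.
Midpoints: 2.8125, 3.4375, 4.0625, 4.6875, 5.3125, 5.9375, 6.5625, 7.1875.
r(2.8125) ≈ 2.7613, r(3.4375) ≈ 2.9791, r(4.0625) ≈ 3.1820, r(4.6875) ≈ 3.3727, r(5.3125) ≈ 3.5532, r(5.9375) ≈ 3.7249, r(6.5625) ≈ 3.8891, r(7.1875) ≈ 4.0466.
Sum = Δx · [r(2.8125) + r(3.4375) + r(4.0625) + ...].
Sum ≈ 17.1930.

17.1930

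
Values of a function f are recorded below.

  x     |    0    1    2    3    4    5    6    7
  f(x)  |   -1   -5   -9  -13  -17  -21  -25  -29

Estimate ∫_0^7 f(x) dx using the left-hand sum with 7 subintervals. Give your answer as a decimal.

Δx = 1.
Sum = 1·[(-1) + (-5) + (-9) + (-13) + (-17) + (-21) + (-25)] = -91.

-91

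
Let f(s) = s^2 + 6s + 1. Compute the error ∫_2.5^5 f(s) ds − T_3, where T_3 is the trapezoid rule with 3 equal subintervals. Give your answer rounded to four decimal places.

-0.2894

Exact integral: ∫_2.5^5 f(s) ds ≈ 95.208333.
T_3 ≈ 95.497685.
Error ≈ 95.208333 − 95.497685 ≈ -0.2894.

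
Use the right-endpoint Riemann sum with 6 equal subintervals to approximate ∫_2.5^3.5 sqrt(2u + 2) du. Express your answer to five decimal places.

Δu = (3.5 − 2.5)/6 = 1/6.
Right endpoints: 8/3, 17/6, 3, 19/6, 10/3, 3.5.
f(8/3) ≈ 2.70801, f(17/6) ≈ 2.76887, f(3) ≈ 2.82843, f(19/6) ≈ 2.88675, f(10/3) ≈ 2.94392, f(3.5) ≈ 3.00000.
Sum = Δu · [f(8/3) + f(17/6) + f(3) + ...].
Sum ≈ 2.85600.

2.85600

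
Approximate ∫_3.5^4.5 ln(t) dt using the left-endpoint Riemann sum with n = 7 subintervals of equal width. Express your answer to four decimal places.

Δt = (4.5 − 3.5)/7 = 1/7.
Left endpoints: 3.5, 51/14, 53/14, 55/14, 57/14, 59/14, 61/14.
f(3.5) ≈ 1.2528, f(51/14) ≈ 1.2928, f(53/14) ≈ 1.3312, f(55/14) ≈ 1.3683, f(57/14) ≈ 1.4040, f(59/14) ≈ 1.4385, f(61/14) ≈ 1.4718.
Sum = Δt · [f(3.5) + f(51/14) + f(53/14) + ...].
Sum ≈ 1.3656.

1.3656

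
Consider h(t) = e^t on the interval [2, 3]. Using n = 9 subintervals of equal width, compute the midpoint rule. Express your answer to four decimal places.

Δt = (3 − 2)/9 = 1/9.
Midpoints: 37/18, 13/6, 41/18, 43/18, 2.5, 47/18, 49/18, 17/6, 53/18.
h(37/18) ≈ 7.8112, h(13/6) ≈ 8.7291, h(41/18) ≈ 9.7550, h(43/18) ≈ 10.9014, h(2.5) ≈ 12.1825, h(47/18) ≈ 13.6142, h(49/18) ≈ 15.2141, h(17/6) ≈ 17.0020, h(53/18) ≈ 19.0001.
Sum = Δt · [h(37/18) + h(13/6) + h(41/18) + ...].
Sum ≈ 12.6900.

12.6900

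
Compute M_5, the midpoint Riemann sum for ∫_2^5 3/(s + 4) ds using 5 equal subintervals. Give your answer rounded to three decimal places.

1.216

Δs = (5 − 2)/5 = 0.6.
Midpoints: 2.3, 2.9, 3.5, 4.1, 4.7.
f(2.3) = 10/21, f(2.9) = 10/23, f(3.5) = 0.4, f(4.1) = 10/27, f(4.7) = 10/29.
Sum = Δs · [f(2.3) + f(2.9) + f(3.5) + f(4.1) + f(4.7)].
Sum ≈ 1.216.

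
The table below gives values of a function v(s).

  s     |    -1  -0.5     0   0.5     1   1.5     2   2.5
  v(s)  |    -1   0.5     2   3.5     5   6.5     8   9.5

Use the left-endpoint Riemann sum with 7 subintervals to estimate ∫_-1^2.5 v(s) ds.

Δs = 0.5.
Sum = 0.5·[(-1) + 0.5 + 2 + 3.5 + 5 + 6.5 + 8] = 12.25.

12.25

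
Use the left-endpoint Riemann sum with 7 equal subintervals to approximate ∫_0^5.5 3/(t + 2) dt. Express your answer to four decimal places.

Δt = (5.5 − 0)/7 = 11/14.
Left endpoints: 0, 11/14, 11/7, 33/14, 22/7, 55/14, 33/7.
f(0) = 1.5, f(11/14) = 14/13, f(11/7) = 0.84, f(33/14) = 42/61, f(22/7) = 7/12, f(55/14) = 42/83, f(33/7) = 21/47.
Sum = Δt · [f(0) + f(11/14) + f(11/7) + ...].
Sum ≈ 4.4327.

4.4327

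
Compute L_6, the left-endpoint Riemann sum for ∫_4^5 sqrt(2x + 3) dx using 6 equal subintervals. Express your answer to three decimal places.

Δx = (5 − 4)/6 = 1/6.
Left endpoints: 4, 25/6, 13/3, 4.5, 14/3, 29/6.
f(4) ≈ 3.317, f(25/6) ≈ 3.367, f(13/3) ≈ 3.416, f(4.5) ≈ 3.464, f(14/3) ≈ 3.512, f(29/6) ≈ 3.559.
Sum = Δx · [f(4) + f(25/6) + f(13/3) + ...].
Sum ≈ 3.439.

3.439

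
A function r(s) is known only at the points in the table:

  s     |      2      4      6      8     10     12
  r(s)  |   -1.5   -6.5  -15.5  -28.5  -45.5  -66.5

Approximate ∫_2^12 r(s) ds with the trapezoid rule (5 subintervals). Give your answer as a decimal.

-260

Δs = 2.
T_5 = (2/2)·[(-1.5) + 2·(-6.5) + 2·(-15.5) + 2·(-28.5) + 2·(-45.5) + (-66.5)] = -260.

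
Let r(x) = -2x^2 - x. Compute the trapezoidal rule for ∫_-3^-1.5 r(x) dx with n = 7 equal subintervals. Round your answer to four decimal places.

Δx = (-1.5 − (-3))/7 = 3/14.
r(-3) = -15, r(-39/14) = -624/49, r(-18/7) = -522/49, r(-33/14) = -429/49, r(-15/7) = -345/49, r(-27/14) = -270/49, r(-12/7) = -204/49, r(-1.5) = -3.
T_7 = (Δx/2)·[r(x_0) + 2r(x_1) + ... + 2r(x_{6}) + r(x_7)].
Sum ≈ -12.3980.

-12.3980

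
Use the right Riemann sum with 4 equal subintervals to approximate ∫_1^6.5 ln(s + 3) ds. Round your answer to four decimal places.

10.9141

Δs = (6.5 − 1)/4 = 1.375.
Right endpoints: 2.375, 3.75, 5.125, 6.5.
f(2.375) ≈ 1.6818, f(3.75) ≈ 1.9095, f(5.125) ≈ 2.0949, f(6.5) ≈ 2.2513.
Sum = Δs · [f(2.375) + f(3.75) + f(5.125) + f(6.5)].
Sum ≈ 10.9141.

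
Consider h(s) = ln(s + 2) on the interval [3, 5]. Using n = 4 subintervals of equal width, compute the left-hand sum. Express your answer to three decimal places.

3.489

Δs = (5 − 3)/4 = 0.5.
Left endpoints: 3, 3.5, 4, 4.5.
h(3) ≈ 1.609, h(3.5) ≈ 1.705, h(4) ≈ 1.792, h(4.5) ≈ 1.872.
Sum = Δs · [h(3) + h(3.5) + h(4) + h(4.5)].
Sum ≈ 3.489.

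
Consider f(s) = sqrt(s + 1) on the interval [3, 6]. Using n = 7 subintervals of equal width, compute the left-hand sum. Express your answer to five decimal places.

Δs = (6 − 3)/7 = 3/7.
Left endpoints: 3, 24/7, 27/7, 30/7, 33/7, 36/7, 39/7.
f(3) ≈ 2.00000, f(24/7) ≈ 2.10442, f(27/7) ≈ 2.20389, f(30/7) ≈ 2.29907, f(33/7) ≈ 2.39046, f(36/7) ≈ 2.47848, f(39/7) ≈ 2.56348.
Sum = Δs · [f(3) + f(24/7) + f(27/7) + ...].
Sum ≈ 6.87420.

6.87420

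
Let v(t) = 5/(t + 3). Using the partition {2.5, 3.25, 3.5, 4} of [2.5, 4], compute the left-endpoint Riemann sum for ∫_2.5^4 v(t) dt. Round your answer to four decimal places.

Subinterval widths: 0.75, 0.25, 0.5.
Left endpoints: 2.5, 3.25, 3.5.
v(2.5) = 10/11, v(3.25) = 0.8, v(3.5) = 10/13.
Sum = Σ Δt_i · v(t_i).
Sum ≈ 1.2664.

1.2664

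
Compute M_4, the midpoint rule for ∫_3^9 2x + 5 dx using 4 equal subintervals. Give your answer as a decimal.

102

Δx = (9 − 3)/4 = 1.5.
Midpoints: 3.75, 5.25, 6.75, 8.25.
f(3.75) = 12.5, f(5.25) = 15.5, f(6.75) = 18.5, f(8.25) = 21.5.
Sum = Δx · [f(3.75) + f(5.25) + f(6.75) + f(8.25)].
Sum = 102.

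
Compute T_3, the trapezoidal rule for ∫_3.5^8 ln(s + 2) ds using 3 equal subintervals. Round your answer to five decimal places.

Δs = (8 − 3.5)/3 = 1.5.
f(3.5) ≈ 1.70475, f(5) ≈ 1.94591, f(6.5) ≈ 2.14007, f(8) ≈ 2.30259.
T_3 = (Δs/2)·[f(s_0) + 2f(s_1) + 2f(s_2) + f(s_3)].
Sum ≈ 9.13446.

9.13446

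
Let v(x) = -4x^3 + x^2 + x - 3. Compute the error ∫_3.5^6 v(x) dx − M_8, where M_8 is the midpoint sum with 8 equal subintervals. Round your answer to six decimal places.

-1.139323

Exact integral: ∫_3.5^6 v(x) dx ≈ -1083.85416667.
M_8 = -1082.71484375.
Error ≈ -1083.85416667 − (-1082.71484375) ≈ -1.139323.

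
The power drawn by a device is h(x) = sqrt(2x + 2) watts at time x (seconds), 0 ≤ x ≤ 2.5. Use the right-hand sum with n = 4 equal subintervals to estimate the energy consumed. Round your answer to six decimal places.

5.604852

Δx = (2.5 − 0)/4 = 0.625.
Right endpoints: 0.625, 1.25, 1.875, 2.5.
h(0.625) ≈ 1.802776, h(1.25) ≈ 2.121320, h(1.875) ≈ 2.397916, h(2.5) ≈ 2.645751.
Sum = Δx · [h(0.625) + h(1.25) + h(1.875) + h(2.5)].
Sum ≈ 5.604852.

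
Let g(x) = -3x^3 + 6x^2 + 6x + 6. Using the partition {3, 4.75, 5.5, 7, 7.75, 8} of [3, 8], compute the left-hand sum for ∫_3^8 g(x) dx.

Subinterval widths: 1.75, 0.75, 1.5, 0.75, 0.25.
Left endpoints: 3, 4.75, 5.5, 7, 7.75.
g(3) = -3, g(4.75) = -151.640625, g(5.5) = -278.625, g(7) = -687, g(7.75) = -983.578125.
Sum = Σ Δx_i · g(x_i).
Sum = -1298.0625.

-1298.0625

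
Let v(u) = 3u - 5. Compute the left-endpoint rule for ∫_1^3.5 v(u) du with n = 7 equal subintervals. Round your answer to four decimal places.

3.0357

Δu = (3.5 − 1)/7 = 5/14.
Left endpoints: 1, 19/14, 12/7, 29/14, 17/7, 39/14, 22/7.
v(1) = -2, v(19/14) = -13/14, v(12/7) = 1/7, v(29/14) = 17/14, v(17/7) = 16/7, v(39/14) = 47/14, v(22/7) = 31/7.
Sum = Δu · [v(1) + v(19/14) + v(12/7) + ...].
Sum ≈ 3.0357.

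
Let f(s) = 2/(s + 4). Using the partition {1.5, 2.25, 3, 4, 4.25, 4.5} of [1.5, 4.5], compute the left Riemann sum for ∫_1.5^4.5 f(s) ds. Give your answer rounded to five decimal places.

0.92155

Subinterval widths: 0.75, 0.75, 1, 0.25, 0.25.
Left endpoints: 1.5, 2.25, 3, 4, 4.25.
f(1.5) = 4/11, f(2.25) = 0.32, f(3) = 2/7, f(4) = 0.25, f(4.25) = 8/33.
Sum = Σ Δs_i · f(s_i).
Sum ≈ 0.92155.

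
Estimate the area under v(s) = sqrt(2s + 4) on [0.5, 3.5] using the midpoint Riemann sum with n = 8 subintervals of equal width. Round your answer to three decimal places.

8.435

Δs = (3.5 − 0.5)/8 = 0.375.
Midpoints: 0.6875, 1.0625, 1.4375, 1.8125, 2.1875, 2.5625, 2.9375, 3.3125.
v(0.6875) ≈ 2.318, v(1.0625) ≈ 2.475, v(1.4375) ≈ 2.622, v(1.8125) ≈ 2.761, v(2.1875) ≈ 2.894, v(2.5625) ≈ 3.021, v(2.9375) ≈ 3.142, v(3.3125) ≈ 3.260.
Sum = Δs · [v(0.6875) + v(1.0625) + v(1.4375) + ...].
Sum ≈ 8.435.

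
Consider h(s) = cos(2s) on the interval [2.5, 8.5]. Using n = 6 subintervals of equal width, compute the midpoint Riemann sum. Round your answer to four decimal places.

Δs = (8.5 − 2.5)/6 = 1.
Midpoints: 3, 4, 5, 6, 7, 8.
h(3) ≈ 0.9602, h(4) ≈ -0.1455, h(5) ≈ -0.8391, h(6) ≈ 0.8439, h(7) ≈ 0.1367, h(8) ≈ -0.9577.
Sum = Δs · [h(3) + h(4) + h(5) + ...].
Sum ≈ -0.0015.

-0.0015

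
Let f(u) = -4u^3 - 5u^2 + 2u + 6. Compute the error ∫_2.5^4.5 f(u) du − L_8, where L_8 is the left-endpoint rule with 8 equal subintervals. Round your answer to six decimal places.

-45.020833

Exact integral: ∫_2.5^4.5 f(u) du ≈ -470.83333333.
L_8 = -425.8125.
Error ≈ -470.83333333 − (-425.8125) ≈ -45.020833.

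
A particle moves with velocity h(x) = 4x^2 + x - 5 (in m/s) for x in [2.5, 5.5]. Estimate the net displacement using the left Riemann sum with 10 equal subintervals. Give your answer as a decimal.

183.33

Δx = (5.5 − 2.5)/10 = 0.3.
Left endpoints: 2.5, 2.8, 3.1, 3.4, 3.7, 4, 4.3, 4.6, 4.9, 5.2.
h(2.5) = 22.5, h(2.8) = 29.16, h(3.1) = 36.54, h(3.4) = 44.64, h(3.7) = 53.46, h(4) = 63, h(4.3) = 73.26, h(4.6) = 84.24, h(4.9) = 95.94, h(5.2) = 108.36.
Sum = Δx · [h(2.5) + h(2.8) + h(3.1) + ...].
Sum = 183.33.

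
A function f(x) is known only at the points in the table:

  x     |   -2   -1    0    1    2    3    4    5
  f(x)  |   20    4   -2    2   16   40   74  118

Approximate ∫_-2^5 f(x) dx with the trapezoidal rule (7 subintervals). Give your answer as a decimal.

Δx = 1.
T_7 = (1/2)·[20 + 2·4 + 2·(-2) + 2·2 + 2·16 + 2·40 + 2·74 + 118] = 203.

203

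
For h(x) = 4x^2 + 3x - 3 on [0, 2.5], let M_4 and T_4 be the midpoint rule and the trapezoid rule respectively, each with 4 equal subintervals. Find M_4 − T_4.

M_4 = 22.3828125.
T_4 = 23.359375.
M_4 − T_4 = -0.9765625.

-0.9765625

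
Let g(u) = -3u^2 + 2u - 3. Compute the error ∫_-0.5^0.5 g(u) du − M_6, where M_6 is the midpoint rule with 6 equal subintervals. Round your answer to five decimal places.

-0.00694

Exact integral: ∫_-0.5^0.5 g(u) du = -3.25.
M_6 ≈ -3.2430556.
Error ≈ -3.25 − (-3.2430556) ≈ -0.00694.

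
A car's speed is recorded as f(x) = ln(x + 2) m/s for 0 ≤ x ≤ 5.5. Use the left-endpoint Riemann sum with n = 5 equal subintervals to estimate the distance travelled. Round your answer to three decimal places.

Δx = (5.5 − 0)/5 = 1.1.
Left endpoints: 0, 1.1, 2.2, 3.3, 4.4.
f(0) ≈ 0.693, f(1.1) ≈ 1.131, f(2.2) ≈ 1.435, f(3.3) ≈ 1.668, f(4.4) ≈ 1.856.
Sum = Δx · [f(0) + f(1.1) + f(2.2) + f(3.3) + f(4.4)].
Sum ≈ 7.462.

7.462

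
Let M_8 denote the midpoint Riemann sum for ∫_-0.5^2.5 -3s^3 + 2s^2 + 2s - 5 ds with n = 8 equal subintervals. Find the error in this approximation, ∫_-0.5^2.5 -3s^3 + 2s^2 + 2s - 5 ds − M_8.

-0.24609375

Exact integral: ∫_-0.5^2.5 f(s) ds = -27.75.
M_8 = -27.50390625.
Error = -27.75 − (-27.50390625) = -0.24609375.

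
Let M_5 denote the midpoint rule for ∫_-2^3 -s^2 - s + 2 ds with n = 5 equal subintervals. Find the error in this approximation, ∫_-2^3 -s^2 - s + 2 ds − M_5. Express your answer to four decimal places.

Exact integral: ∫_-2^3 f(s) ds ≈ -4.166667.
M_5 = -3.75.
Error ≈ -4.166667 − (-3.75) ≈ -0.4167.

-0.4167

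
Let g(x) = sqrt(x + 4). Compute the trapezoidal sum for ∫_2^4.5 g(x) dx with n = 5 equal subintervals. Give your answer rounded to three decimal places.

Δx = (4.5 − 2)/5 = 0.5.
g(2) ≈ 2.449, g(2.5) ≈ 2.550, g(3) ≈ 2.646, g(3.5) ≈ 2.739, g(4) ≈ 2.828, g(4.5) ≈ 2.915.
T_5 = (Δx/2)·[g(x_0) + 2g(x_1) + ... + 2g(x_{4}) + g(x_5)].
Sum ≈ 6.722.

6.722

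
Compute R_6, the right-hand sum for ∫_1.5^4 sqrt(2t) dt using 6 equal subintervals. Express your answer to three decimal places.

6.036

Δt = (4 − 1.5)/6 = 5/12.
Right endpoints: 23/12, 7/3, 2.75, 19/6, 43/12, 4.
f(23/12) ≈ 1.958, f(7/3) ≈ 2.160, f(2.75) ≈ 2.345, f(19/6) ≈ 2.517, f(43/12) ≈ 2.677, f(4) ≈ 2.828.
Sum = Δt · [f(23/12) + f(7/3) + f(2.75) + ...].
Sum ≈ 6.036.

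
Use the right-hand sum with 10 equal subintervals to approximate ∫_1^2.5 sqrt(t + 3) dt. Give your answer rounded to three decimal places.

3.292

Δt = (2.5 − 1)/10 = 0.15.
Right endpoints: 1.15, 1.3, 1.45, 1.6, 1.75, 1.9, 2.05, 2.2, 2.35, 2.5.
f(1.15) ≈ 2.037, f(1.3) ≈ 2.074, f(1.45) ≈ 2.110, f(1.6) ≈ 2.145, f(1.75) ≈ 2.179, f(1.9) ≈ 2.214, f(2.05) ≈ 2.247, f(2.2) ≈ 2.280, f(2.35) ≈ 2.313, f(2.5) ≈ 2.345.
Sum = Δt · [f(1.15) + f(1.3) + f(1.45) + ...].
Sum ≈ 3.292.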